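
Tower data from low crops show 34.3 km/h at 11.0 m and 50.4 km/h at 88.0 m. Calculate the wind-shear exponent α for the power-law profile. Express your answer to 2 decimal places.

Power law: V₂/V₁ = (z₂/z₁)^α ⇒ α = ln(V₂/V₁) / ln(z₂/z₁)
α = ln(50.4/34.3) / ln(88.0/11.0) = ln(1.4694) / ln(8.0000)
  = 0.38485 / 2.07944 = 0.18507

α ≈ 0.19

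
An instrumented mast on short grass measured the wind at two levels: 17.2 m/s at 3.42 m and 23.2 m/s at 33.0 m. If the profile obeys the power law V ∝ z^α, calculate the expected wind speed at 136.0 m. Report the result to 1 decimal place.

28.0 m/s

First find α: α = ln(V₂/V₁)/ln(z₂/z₁) = ln(23.2/17.2)/ln(33.0/3.42) = 0.29924/2.26687 = 0.1320
Extrapolate from 33.0 m to 136.0 m: V₃ = 23.2 × (136.0/33.0)^0.1320 = 23.2 × 1.2056 = 27.9689 m/s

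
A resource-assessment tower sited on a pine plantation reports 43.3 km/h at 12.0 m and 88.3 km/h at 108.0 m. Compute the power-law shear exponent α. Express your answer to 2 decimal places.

α ≈ 0.32

Power law: V₂/V₁ = (z₂/z₁)^α ⇒ α = ln(V₂/V₁) / ln(z₂/z₁)
α = ln(88.3/43.3) / ln(108.0/12.0) = ln(2.0393) / ln(9.0000)
  = 0.71259 / 2.19722 = 0.32431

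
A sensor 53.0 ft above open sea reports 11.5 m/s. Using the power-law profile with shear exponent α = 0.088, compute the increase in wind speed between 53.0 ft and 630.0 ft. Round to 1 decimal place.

2.8 m/s

Power law: V₂ = V₁ · (z₂/z₁)^α = 11.5 × (11.8868)^0.088 = 14.2989 m/s
ΔV = 14.2989 − 11.5 = 2.7989 m/s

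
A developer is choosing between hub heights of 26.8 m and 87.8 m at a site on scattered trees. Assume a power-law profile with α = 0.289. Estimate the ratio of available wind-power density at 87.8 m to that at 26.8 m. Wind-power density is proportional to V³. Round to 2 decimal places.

2.80

Speed ratio: V_B/V_A = (z_B/z_A)^α = (87.8/26.8)^0.289 = (3.2761)^0.289 = 1.40909
Power-density ratio: P_B/P_A = (V_B/V_A)³ = (1.40909)³ = 2.79780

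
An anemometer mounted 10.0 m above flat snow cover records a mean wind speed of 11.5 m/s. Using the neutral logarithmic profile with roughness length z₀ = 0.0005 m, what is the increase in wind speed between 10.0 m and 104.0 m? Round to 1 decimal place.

Log law: V₂ = V₁ · ln(z₂/z₀)/ln(z₁/z₀) = 11.5 × 12.2453/9.9035 = 14.2193 m/s
ΔV = 14.2193 − 11.5 = 2.7193 m/s

2.7 m/s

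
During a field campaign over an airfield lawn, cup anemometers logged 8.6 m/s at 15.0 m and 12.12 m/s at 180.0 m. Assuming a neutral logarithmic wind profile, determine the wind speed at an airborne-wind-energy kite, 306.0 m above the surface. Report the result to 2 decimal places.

Log law: V ∝ ln(z/z₀). From the pair, with r = V₁/V₂ = 0.70957,
ln z₀ = (ln z₁ − r·ln z₂)/(1 − r) = (2.7081 − 0.70957×5.1930)/0.29043 = -3.3630 → z₀ = 0.03463 m
V₃ = V₁ · ln(z₃/z₀)/ln(z₁/z₀) = 8.6 × 9.0866/6.0711 = 12.8717 m/s

12.87 m/s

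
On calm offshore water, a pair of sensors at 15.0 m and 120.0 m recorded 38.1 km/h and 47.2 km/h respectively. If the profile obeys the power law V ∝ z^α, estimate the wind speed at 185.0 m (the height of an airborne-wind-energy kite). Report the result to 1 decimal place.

First find α: α = ln(V₂/V₁)/ln(z₂/z₁) = ln(47.2/38.1)/ln(120.0/15.0) = 0.21418/2.07944 = 0.1030
Extrapolate from 120.0 m to 185.0 m: V₃ = 47.2 × (185.0/120.0)^0.1030 = 47.2 × 1.0456 = 49.3520 km/h

49.4 km/h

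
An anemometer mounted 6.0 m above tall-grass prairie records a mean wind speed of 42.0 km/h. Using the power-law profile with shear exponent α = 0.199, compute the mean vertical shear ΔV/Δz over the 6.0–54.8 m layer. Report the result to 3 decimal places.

0.476 km/h/m

Power law: V₂ = V₁ · (z₂/z₁)^α = 42.0 × (9.1333)^0.199 = 65.2251 km/h
ΔV/Δz = (65.2251 − 42.0)/(54.8 − 6.0) = 23.2251/48.8000 = 0.47592 km/h/m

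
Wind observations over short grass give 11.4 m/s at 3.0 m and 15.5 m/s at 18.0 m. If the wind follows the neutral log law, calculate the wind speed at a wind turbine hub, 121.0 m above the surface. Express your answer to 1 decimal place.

19.9 m/s

Log law: V ∝ ln(z/z₀). From the pair, with r = V₁/V₂ = 0.73548,
ln z₀ = (ln z₁ − r·ln z₂)/(1 − r) = (1.0986 − 0.73548×2.8904)/0.26452 = -3.8834 → z₀ = 0.02058 m
V₃ = V₁ · ln(z₃/z₀)/ln(z₁/z₀) = 11.4 × 8.6791/4.9820 = 19.8601 m/s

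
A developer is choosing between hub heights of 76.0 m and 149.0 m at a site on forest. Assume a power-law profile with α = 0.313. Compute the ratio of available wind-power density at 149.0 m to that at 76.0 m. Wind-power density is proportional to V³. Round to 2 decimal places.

Speed ratio: V_B/V_A = (z_B/z_A)^α = (149.0/76.0)^0.313 = (1.9605)^0.313 = 1.23456
Power-density ratio: P_B/P_A = (V_B/V_A)³ = (1.23456)³ = 1.88165

1.88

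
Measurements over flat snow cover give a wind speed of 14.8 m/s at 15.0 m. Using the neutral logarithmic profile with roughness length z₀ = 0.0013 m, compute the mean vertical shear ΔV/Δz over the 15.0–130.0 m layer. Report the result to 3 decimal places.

Log law: V₂ = V₁ · ln(z₂/z₀)/ln(z₁/z₀) = 14.8 × 11.5129/9.3534 = 18.2170 m/s
ΔV/Δz = (18.2170 − 14.8)/(130.0 − 15.0) = 3.4170/115.0000 = 0.02971 m/s/m

0.030 m/s/m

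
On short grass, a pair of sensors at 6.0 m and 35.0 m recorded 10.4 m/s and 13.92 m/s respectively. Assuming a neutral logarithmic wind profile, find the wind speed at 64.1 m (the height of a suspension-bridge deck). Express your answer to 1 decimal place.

15.1 m/s

Log law: V ∝ ln(z/z₀). From the pair, with r = V₁/V₂ = 0.74713,
ln z₀ = (ln z₁ − r·ln z₂)/(1 − r) = (1.7918 − 0.74713×3.5553)/0.25287 = -3.4188 → z₀ = 0.03275 m
V₃ = V₁ · ln(z₃/z₀)/ln(z₁/z₀) = 10.4 × 7.5793/5.2106 = 15.1277 m/s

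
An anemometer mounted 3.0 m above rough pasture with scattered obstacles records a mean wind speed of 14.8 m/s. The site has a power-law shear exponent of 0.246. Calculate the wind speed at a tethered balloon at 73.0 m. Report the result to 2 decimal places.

Power-law profile: V₂ = V₁ · (z₂/z₁)^α
V₂ = 14.8 × (73.0/3.0)^0.246 = 14.8 × (24.3333)^0.246
    = 14.8 × 2.1928 = 32.4539 m/s

32.45 m/s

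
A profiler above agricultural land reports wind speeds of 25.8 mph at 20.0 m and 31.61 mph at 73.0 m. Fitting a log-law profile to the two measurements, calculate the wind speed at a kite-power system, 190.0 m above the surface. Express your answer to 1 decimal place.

35.9 mph

Log law: V ∝ ln(z/z₀). From the pair, with r = V₁/V₂ = 0.81620,
ln z₀ = (ln z₁ − r·ln z₂)/(1 − r) = (2.9957 − 0.81620×4.2905)/0.18380 = -2.7537 → z₀ = 0.06369 m
V₃ = V₁ · ln(z₃/z₀)/ln(z₁/z₀) = 25.8 × 8.0007/5.7494 = 35.9025 mph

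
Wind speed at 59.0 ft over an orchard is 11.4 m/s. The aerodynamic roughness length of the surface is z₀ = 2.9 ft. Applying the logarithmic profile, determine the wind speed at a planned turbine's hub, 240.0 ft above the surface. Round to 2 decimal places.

16.71 m/s

Log law: V(z) ∝ ln(z/z₀), so V₂/V₁ = ln(z₂/z₀) / ln(z₁/z₀).
ln(240.0/2.9) = 4.4159, ln(59.0/2.9) = 3.0128
V₂ = 11.4 × 4.4159/3.0128 = 11.4 × 1.4657 = 16.7091 m/s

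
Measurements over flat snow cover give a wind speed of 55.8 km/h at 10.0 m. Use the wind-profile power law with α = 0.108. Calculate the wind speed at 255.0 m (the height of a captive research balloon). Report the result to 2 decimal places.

Power-law profile: V₂ = V₁ · (z₂/z₁)^α
V₂ = 55.8 × (255.0/10.0)^0.108 = 55.8 × (25.5000)^0.108
    = 55.8 × 1.4188 = 79.1663 km/h

79.17 km/h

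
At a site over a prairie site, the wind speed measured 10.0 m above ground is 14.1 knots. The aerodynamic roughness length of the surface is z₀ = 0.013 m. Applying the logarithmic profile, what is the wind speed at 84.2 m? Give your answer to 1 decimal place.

18.6 knots

Log law: V(z) ∝ ln(z/z₀), so V₂/V₁ = ln(z₂/z₀) / ln(z₁/z₀).
ln(84.2/0.013) = 8.7760, ln(10.0/0.013) = 6.6454
V₂ = 14.1 × 8.7760/6.6454 = 14.1 × 1.3206 = 18.6207 knots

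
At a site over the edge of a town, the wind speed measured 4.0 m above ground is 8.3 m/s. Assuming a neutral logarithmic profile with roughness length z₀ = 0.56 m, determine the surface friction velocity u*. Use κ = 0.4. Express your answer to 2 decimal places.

u* ≈ 1.69 m/s

Log law: V(z) = (u*/κ) · ln(z/z₀) ⇒ u* = κ · V / ln(z/z₀)
u* = 0.4 × 8.3 / ln(4.0/0.56) = 0.4 × 8.3 / 1.9661
   = 3.3200 / 1.9661 = 1.6886 m/s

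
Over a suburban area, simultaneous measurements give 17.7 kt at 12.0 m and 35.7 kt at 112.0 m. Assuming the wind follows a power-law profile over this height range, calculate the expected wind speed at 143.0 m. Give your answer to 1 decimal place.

First find α: α = ln(V₂/V₁)/ln(z₂/z₁) = ln(35.7/17.7)/ln(112.0/12.0) = 0.70159/2.23359 = 0.3141
Extrapolate from 112.0 m to 143.0 m: V₃ = 35.7 × (143.0/112.0)^0.3141 = 35.7 × 1.0798 = 38.5479 kt

38.5 kt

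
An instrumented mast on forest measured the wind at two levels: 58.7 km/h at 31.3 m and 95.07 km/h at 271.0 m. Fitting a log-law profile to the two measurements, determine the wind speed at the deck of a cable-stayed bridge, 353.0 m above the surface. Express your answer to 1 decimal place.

99.5 km/h

Log law: V ∝ ln(z/z₀). From the pair, with r = V₁/V₂ = 0.61744,
ln z₀ = (ln z₁ − r·ln z₂)/(1 − r) = (3.4436 − 0.61744×5.6021)/0.38256 = -0.0401 → z₀ = 0.9607 m
V₃ = V₁ · ln(z₃/z₀)/ln(z₁/z₀) = 58.7 × 5.9066/3.4838 = 99.5242 km/h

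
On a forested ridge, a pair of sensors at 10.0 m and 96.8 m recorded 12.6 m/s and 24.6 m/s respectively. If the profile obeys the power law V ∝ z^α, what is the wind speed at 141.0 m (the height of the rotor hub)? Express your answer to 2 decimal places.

27.48 m/s

First find α: α = ln(V₂/V₁)/ln(z₂/z₁) = ln(24.6/12.6)/ln(96.8/10.0) = 0.66905/2.27006 = 0.2947
Extrapolate from 96.8 m to 141.0 m: V₃ = 24.6 × (141.0/96.8)^0.2947 = 24.6 × 1.1172 = 27.4838 m/s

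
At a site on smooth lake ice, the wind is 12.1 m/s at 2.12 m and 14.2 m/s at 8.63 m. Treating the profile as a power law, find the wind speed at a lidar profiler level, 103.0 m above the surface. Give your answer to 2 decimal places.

First find α: α = ln(V₂/V₁)/ln(z₂/z₁) = ln(14.2/12.1)/ln(8.63/2.12) = 0.16004/1.40383 = 0.1140
Extrapolate from 8.63 m to 103.0 m: V₃ = 14.2 × (103.0/8.63)^0.1140 = 14.2 × 1.3267 = 18.8385 m/s

18.84 m/s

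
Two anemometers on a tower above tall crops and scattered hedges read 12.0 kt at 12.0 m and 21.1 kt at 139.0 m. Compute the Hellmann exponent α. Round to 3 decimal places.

Power law: V₂/V₁ = (z₂/z₁)^α ⇒ α = ln(V₂/V₁) / ln(z₂/z₁)
α = ln(21.1/12.0) / ln(139.0/12.0) = ln(1.7583) / ln(11.5833)
  = 0.56437 / 2.44957 = 0.23039

α ≈ 0.230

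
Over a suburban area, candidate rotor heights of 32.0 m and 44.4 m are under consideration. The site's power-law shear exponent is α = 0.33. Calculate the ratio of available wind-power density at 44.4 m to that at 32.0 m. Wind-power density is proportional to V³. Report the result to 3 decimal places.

Speed ratio: V_B/V_A = (z_B/z_A)^α = (44.4/32.0)^0.33 = (1.3875)^0.33 = 1.11413
Power-density ratio: P_B/P_A = (V_B/V_A)³ = (1.11413)³ = 1.38296

1.383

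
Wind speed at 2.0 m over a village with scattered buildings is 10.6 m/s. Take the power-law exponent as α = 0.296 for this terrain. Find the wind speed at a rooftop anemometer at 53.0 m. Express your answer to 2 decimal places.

27.96 m/s

Power-law profile: V₂ = V₁ · (z₂/z₁)^α
V₂ = 10.6 × (53.0/2.0)^0.296 = 10.6 × (26.5000)^0.296
    = 10.6 × 2.6380 = 27.9632 m/s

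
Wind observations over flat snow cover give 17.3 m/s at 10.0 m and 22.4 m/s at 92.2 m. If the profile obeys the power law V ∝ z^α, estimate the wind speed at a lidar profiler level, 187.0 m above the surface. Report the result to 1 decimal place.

24.3 m/s

First find α: α = ln(V₂/V₁)/ln(z₂/z₁) = ln(22.4/17.3)/ln(92.2/10.0) = 0.25835/2.22138 = 0.1163
Extrapolate from 92.2 m to 187.0 m: V₃ = 22.4 × (187.0/92.2)^0.1163 = 22.4 × 1.0857 = 24.3201 m/s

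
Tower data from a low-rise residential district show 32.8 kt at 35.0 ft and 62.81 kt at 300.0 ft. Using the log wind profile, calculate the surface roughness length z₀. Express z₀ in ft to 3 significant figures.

z₀ ≈ 3.34 ft

Log law: V(z) ∝ ln(z/z₀). With r = V₁/V₂ = 32.8/62.81 = 0.52221,
r · ln(z₂/z₀) = ln(z₁/z₀) ⇒ ln z₀ = (ln z₁ − r·ln z₂)/(1 − r)
ln z₀ = (3.55535 − 0.52221×5.70378) / 0.47779 = 1.2072
z₀ = exp(1.2072) = 3.344 ft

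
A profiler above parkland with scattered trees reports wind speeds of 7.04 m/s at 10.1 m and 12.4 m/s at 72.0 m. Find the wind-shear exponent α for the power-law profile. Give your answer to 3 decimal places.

Power law: V₂/V₁ = (z₂/z₁)^α ⇒ α = ln(V₂/V₁) / ln(z₂/z₁)
α = ln(12.4/7.04) / ln(72.0/10.1) = ln(1.7614) / ln(7.1287)
  = 0.56609 / 1.96413 = 0.28821

α ≈ 0.288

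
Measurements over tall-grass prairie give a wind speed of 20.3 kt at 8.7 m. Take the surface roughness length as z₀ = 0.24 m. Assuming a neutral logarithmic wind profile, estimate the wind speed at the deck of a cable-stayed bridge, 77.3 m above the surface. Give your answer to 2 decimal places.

32.65 kt

Log law: V(z) ∝ ln(z/z₀), so V₂/V₁ = ln(z₂/z₀) / ln(z₁/z₀).
ln(77.3/0.24) = 5.7748, ln(8.7/0.24) = 3.5904
V₂ = 20.3 × 5.7748/3.5904 = 20.3 × 1.6084 = 32.6502 kt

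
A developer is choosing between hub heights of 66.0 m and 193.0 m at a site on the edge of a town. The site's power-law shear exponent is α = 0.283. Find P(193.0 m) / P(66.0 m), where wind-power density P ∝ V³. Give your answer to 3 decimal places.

2.487

Speed ratio: V_B/V_A = (z_B/z_A)^α = (193.0/66.0)^0.283 = (2.9242)^0.283 = 1.35482
Power-density ratio: P_B/P_A = (V_B/V_A)³ = (1.35482)³ = 2.48683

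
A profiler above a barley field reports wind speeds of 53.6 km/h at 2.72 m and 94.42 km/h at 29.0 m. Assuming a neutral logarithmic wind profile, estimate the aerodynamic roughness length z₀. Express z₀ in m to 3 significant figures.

Log law: V(z) ∝ ln(z/z₀). With r = V₁/V₂ = 53.6/94.42 = 0.56768,
r · ln(z₂/z₀) = ln(z₁/z₀) ⇒ ln z₀ = (ln z₁ − r·ln z₂)/(1 − r)
ln z₀ = (1.00063 − 0.56768×3.36730) / 0.43232 = -2.1070
z₀ = exp(-2.1070) = 0.1216 m

z₀ ≈ 0.122 m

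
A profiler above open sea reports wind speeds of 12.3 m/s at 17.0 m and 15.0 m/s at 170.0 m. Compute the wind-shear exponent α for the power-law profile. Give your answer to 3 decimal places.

α ≈ 0.086

Power law: V₂/V₁ = (z₂/z₁)^α ⇒ α = ln(V₂/V₁) / ln(z₂/z₁)
α = ln(15.0/12.3) / ln(170.0/17.0) = ln(1.2195) / ln(10.0000)
  = 0.19845 / 2.30259 = 0.08619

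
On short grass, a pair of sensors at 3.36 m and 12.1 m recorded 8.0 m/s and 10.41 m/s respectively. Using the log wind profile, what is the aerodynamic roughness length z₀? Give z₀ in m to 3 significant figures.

Log law: V(z) ∝ ln(z/z₀). With r = V₁/V₂ = 8.0/10.41 = 0.76849,
r · ln(z₂/z₀) = ln(z₁/z₀) ⇒ ln z₀ = (ln z₁ − r·ln z₂)/(1 − r)
ln z₀ = (1.21194 − 0.76849×2.49321) / 0.23151 = -3.0412
z₀ = exp(-3.0412) = 0.04778 m

z₀ ≈ 0.0478 m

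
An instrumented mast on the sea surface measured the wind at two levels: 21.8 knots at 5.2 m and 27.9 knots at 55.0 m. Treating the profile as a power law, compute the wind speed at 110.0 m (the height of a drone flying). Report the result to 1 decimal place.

First find α: α = ln(V₂/V₁)/ln(z₂/z₁) = ln(27.9/21.8)/ln(55.0/5.2) = 0.24672/2.35867 = 0.1046
Extrapolate from 55.0 m to 110.0 m: V₃ = 27.9 × (110.0/55.0)^0.1046 = 27.9 × 1.0752 = 29.9980 knots

30.0 knots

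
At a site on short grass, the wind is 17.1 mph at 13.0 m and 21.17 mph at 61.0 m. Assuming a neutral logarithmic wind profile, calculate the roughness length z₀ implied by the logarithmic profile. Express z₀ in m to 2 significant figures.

z₀ ≈ 0.020 m

Log law: V(z) ∝ ln(z/z₀). With r = V₁/V₂ = 17.1/21.17 = 0.80775,
r · ln(z₂/z₀) = ln(z₁/z₀) ⇒ ln z₀ = (ln z₁ − r·ln z₂)/(1 − r)
ln z₀ = (2.56495 − 0.80775×4.11087) / 0.19225 = -3.9302
z₀ = exp(-3.9302) = 0.01964 m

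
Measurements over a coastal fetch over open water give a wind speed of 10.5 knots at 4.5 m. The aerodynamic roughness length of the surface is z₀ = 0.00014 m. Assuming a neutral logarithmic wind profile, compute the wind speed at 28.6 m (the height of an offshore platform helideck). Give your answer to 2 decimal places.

Log law: V(z) ∝ ln(z/z₀), so V₂/V₁ = ln(z₂/z₀) / ln(z₁/z₀).
ln(28.6/0.00014) = 12.2273, ln(4.5/0.00014) = 10.3779
V₂ = 10.5 × 12.2273/10.3779 = 10.5 × 1.1782 = 12.3711 knots

12.37 knots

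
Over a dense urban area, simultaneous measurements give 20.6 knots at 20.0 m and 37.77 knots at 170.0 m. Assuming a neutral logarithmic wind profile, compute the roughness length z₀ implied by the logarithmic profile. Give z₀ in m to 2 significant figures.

Log law: V(z) ∝ ln(z/z₀). With r = V₁/V₂ = 20.6/37.77 = 0.54541,
r · ln(z₂/z₀) = ln(z₁/z₀) ⇒ ln z₀ = (ln z₁ − r·ln z₂)/(1 − r)
ln z₀ = (2.99573 − 0.54541×5.13580) / 0.45459 = 0.4282
z₀ = exp(0.4282) = 1.534 m

z₀ ≈ 1.5 m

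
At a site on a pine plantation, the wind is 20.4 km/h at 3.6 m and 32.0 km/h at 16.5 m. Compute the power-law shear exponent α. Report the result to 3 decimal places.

α ≈ 0.296

Power law: V₂/V₁ = (z₂/z₁)^α ⇒ α = ln(V₂/V₁) / ln(z₂/z₁)
α = ln(32.0/20.4) / ln(16.5/3.6) = ln(1.5686) / ln(4.5833)
  = 0.45020 / 1.52243 = 0.29571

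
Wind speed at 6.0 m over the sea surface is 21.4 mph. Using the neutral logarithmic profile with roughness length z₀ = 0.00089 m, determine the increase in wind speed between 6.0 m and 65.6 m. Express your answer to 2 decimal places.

Log law: V₂ = V₁ · ln(z₂/z₀)/ln(z₁/z₀) = 21.4 × 11.2079/8.8160 = 27.2059 mph
ΔV = 27.2059 − 21.4 = 5.8059 mph

5.81 mph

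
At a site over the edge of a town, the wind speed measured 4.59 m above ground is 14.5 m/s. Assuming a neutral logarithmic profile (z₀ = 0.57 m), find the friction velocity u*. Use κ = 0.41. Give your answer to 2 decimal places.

Log law: V(z) = (u*/κ) · ln(z/z₀) ⇒ u* = κ · V / ln(z/z₀)
u* = 0.41 × 14.5 / ln(4.59/0.57) = 0.41 × 14.5 / 2.0860
   = 5.9450 / 2.0860 = 2.8500 m/s

u* ≈ 2.85 m/s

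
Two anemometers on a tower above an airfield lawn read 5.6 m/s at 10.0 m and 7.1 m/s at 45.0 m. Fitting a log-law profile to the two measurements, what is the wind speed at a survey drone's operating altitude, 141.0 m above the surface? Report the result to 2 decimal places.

8.24 m/s

Log law: V ∝ ln(z/z₀). From the pair, with r = V₁/V₂ = 0.78873,
ln z₀ = (ln z₁ − r·ln z₂)/(1 − r) = (2.3026 − 0.78873×3.8067)/0.21127 = -3.3126 → z₀ = 0.03642 m
V₃ = V₁ · ln(z₃/z₀)/ln(z₁/z₀) = 5.6 × 8.2614/5.6152 = 8.2390 m/s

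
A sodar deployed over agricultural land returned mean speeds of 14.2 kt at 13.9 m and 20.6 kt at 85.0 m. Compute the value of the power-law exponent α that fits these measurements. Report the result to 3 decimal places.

α ≈ 0.205

Power law: V₂/V₁ = (z₂/z₁)^α ⇒ α = ln(V₂/V₁) / ln(z₂/z₁)
α = ln(20.6/14.2) / ln(85.0/13.9) = ln(1.4507) / ln(6.1151)
  = 0.37205 / 1.81076 = 0.20547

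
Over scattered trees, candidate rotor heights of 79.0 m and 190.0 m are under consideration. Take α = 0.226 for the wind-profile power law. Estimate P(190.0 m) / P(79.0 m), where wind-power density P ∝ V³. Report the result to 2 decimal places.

1.81

Speed ratio: V_B/V_A = (z_B/z_A)^α = (190.0/79.0)^0.226 = (2.4051)^0.226 = 1.21937
Power-density ratio: P_B/P_A = (V_B/V_A)³ = (1.21937)³ = 1.81302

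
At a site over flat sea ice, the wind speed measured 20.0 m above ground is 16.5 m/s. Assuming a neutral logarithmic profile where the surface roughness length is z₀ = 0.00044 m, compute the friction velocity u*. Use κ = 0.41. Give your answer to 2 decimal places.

u* ≈ 0.63 m/s

Log law: V(z) = (u*/κ) · ln(z/z₀) ⇒ u* = κ · V / ln(z/z₀)
u* = 0.41 × 16.5 / ln(20.0/0.00044) = 0.41 × 16.5 / 10.7245
   = 6.7650 / 10.7245 = 0.6308 m/s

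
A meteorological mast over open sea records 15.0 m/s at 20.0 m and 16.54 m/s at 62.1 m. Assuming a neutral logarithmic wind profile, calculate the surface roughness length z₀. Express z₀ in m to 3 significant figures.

Log law: V(z) ∝ ln(z/z₀). With r = V₁/V₂ = 15.0/16.54 = 0.90689,
r · ln(z₂/z₀) = ln(z₁/z₀) ⇒ ln z₀ = (ln z₁ − r·ln z₂)/(1 − r)
ln z₀ = (2.99573 − 0.90689×4.12875) / 0.09311 = -8.0401
z₀ = exp(-8.0401) = 0.0003223 m

z₀ ≈ 0.000322 m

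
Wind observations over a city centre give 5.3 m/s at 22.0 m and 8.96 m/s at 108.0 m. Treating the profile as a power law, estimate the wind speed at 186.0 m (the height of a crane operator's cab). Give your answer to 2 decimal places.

10.72 m/s

First find α: α = ln(V₂/V₁)/ln(z₂/z₁) = ln(8.96/5.3)/ln(108.0/22.0) = 0.52506/1.59109 = 0.3300
Extrapolate from 108.0 m to 186.0 m: V₃ = 8.96 × (186.0/108.0)^0.3300 = 8.96 × 1.1965 = 10.7206 m/s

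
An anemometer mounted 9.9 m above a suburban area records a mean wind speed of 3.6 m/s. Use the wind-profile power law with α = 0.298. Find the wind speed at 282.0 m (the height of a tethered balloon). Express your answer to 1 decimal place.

9.8 m/s

Power-law profile: V₂ = V₁ · (z₂/z₁)^α
V₂ = 3.6 × (282.0/9.9)^0.298 = 3.6 × (28.4848)^0.298
    = 3.6 × 2.7132 = 9.7674 m/s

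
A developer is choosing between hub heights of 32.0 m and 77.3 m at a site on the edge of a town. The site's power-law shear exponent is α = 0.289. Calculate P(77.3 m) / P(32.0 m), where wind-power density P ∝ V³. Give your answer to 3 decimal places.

Speed ratio: V_B/V_A = (z_B/z_A)^α = (77.3/32.0)^0.289 = (2.4156)^0.289 = 1.29031
Power-density ratio: P_B/P_A = (V_B/V_A)³ = (1.29031)³ = 2.14826

2.148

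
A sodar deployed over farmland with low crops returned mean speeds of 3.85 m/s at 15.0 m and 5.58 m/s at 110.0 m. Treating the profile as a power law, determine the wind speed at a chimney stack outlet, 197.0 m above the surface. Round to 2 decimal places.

First find α: α = ln(V₂/V₁)/ln(z₂/z₁) = ln(5.58/3.85)/ln(110.0/15.0) = 0.37112/1.99243 = 0.1863
Extrapolate from 110.0 m to 197.0 m: V₃ = 5.58 × (197.0/110.0)^0.1863 = 5.58 × 1.1146 = 6.2197 m/s

6.22 m/s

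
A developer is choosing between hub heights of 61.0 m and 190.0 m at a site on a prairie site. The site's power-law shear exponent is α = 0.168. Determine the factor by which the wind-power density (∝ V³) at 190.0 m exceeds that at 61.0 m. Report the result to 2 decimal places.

1.77

Speed ratio: V_B/V_A = (z_B/z_A)^α = (190.0/61.0)^0.168 = (3.1148)^0.168 = 1.21031
Power-density ratio: P_B/P_A = (V_B/V_A)³ = (1.21031)³ = 1.77291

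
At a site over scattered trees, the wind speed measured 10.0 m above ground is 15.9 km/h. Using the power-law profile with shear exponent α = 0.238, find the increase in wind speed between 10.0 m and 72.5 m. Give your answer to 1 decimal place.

Power law: V₂ = V₁ · (z₂/z₁)^α = 15.9 × (7.2500)^0.238 = 25.4775 km/h
ΔV = 25.4775 − 15.9 = 9.5775 km/h

9.6 km/h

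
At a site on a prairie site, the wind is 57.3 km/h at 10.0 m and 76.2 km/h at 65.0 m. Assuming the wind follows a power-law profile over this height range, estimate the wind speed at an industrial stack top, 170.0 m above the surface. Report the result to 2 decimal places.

88.21 km/h

First find α: α = ln(V₂/V₁)/ln(z₂/z₁) = ln(76.2/57.3)/ln(65.0/10.0) = 0.28506/1.87180 = 0.1523
Extrapolate from 65.0 m to 170.0 m: V₃ = 76.2 × (170.0/65.0)^0.1523 = 76.2 × 1.1577 = 88.2150 km/h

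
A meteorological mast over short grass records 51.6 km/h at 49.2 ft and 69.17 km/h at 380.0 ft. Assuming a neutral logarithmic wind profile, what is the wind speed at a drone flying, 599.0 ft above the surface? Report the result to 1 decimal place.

Log law: V ∝ ln(z/z₀). From the pair, with r = V₁/V₂ = 0.74599,
ln z₀ = (ln z₁ − r·ln z₂)/(1 − r) = (3.8959 − 0.74599×5.9402)/0.25401 = -2.1078 → z₀ = 0.1215 ft
V₃ = V₁ · ln(z₃/z₀)/ln(z₁/z₀) = 51.6 × 8.5031/6.0037 = 73.0814 km/h

73.1 km/h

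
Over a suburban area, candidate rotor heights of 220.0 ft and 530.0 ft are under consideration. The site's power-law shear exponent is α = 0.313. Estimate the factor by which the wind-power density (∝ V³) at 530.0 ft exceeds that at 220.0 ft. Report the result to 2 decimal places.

2.28

Speed ratio: V_B/V_A = (z_B/z_A)^α = (530.0/220.0)^0.313 = (2.4091)^0.313 = 1.31680
Power-density ratio: P_B/P_A = (V_B/V_A)³ = (1.31680)³ = 2.28329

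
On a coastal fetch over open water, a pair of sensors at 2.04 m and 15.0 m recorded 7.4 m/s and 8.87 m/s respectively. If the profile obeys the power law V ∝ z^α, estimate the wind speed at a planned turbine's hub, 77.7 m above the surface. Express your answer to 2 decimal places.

10.30 m/s

First find α: α = ln(V₂/V₁)/ln(z₂/z₁) = ln(8.87/7.4)/ln(15.0/2.04) = 0.18119/1.99510 = 0.0908
Extrapolate from 15.0 m to 77.7 m: V₃ = 8.87 × (77.7/15.0)^0.0908 = 8.87 × 1.1611 = 10.2991 m/s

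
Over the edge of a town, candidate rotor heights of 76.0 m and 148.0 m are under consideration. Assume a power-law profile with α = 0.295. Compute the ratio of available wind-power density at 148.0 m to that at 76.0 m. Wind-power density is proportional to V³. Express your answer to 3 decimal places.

1.804

Speed ratio: V_B/V_A = (z_B/z_A)^α = (148.0/76.0)^0.295 = (1.9474)^0.295 = 1.21727
Power-density ratio: P_B/P_A = (V_B/V_A)³ = (1.21727)³ = 1.80369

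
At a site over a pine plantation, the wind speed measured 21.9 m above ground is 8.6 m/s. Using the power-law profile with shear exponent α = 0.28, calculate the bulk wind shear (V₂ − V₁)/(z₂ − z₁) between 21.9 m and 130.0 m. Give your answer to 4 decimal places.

0.0514 m/s/m

Power law: V₂ = V₁ · (z₂/z₁)^α = 8.6 × (5.9361)^0.28 = 14.1605 m/s
ΔV/Δz = (14.1605 − 8.6)/(130.0 − 21.9) = 5.5605/108.1000 = 0.05144 m/s/m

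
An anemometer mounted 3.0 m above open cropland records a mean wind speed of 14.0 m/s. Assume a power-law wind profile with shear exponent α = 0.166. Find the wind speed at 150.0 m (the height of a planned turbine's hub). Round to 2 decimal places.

Power-law profile: V₂ = V₁ · (z₂/z₁)^α
V₂ = 14.0 × (150.0/3.0)^0.166 = 14.0 × (50.0000)^0.166
    = 14.0 × 1.9144 = 26.8014 m/s

26.80 m/s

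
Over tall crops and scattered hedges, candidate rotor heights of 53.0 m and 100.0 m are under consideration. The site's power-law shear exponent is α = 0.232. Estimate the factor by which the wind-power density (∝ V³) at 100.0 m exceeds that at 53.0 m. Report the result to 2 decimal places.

Speed ratio: V_B/V_A = (z_B/z_A)^α = (100.0/53.0)^0.232 = (1.8868)^0.232 = 1.15869
Power-density ratio: P_B/P_A = (V_B/V_A)³ = (1.15869)³ = 1.55562

1.56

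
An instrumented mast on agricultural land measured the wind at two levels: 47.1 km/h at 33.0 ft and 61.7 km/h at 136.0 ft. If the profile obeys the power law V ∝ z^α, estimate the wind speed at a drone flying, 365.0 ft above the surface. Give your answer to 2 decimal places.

74.48 km/h

First find α: α = ln(V₂/V₁)/ln(z₂/z₁) = ln(61.7/47.1)/ln(136.0/33.0) = 0.27001/1.41615 = 0.1907
Extrapolate from 136.0 ft to 365.0 ft: V₃ = 61.7 × (365.0/136.0)^0.1907 = 61.7 × 1.2071 = 74.4790 km/h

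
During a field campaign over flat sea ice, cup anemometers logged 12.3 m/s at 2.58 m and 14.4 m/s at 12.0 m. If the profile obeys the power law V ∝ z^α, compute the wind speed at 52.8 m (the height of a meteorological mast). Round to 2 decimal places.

First find α: α = ln(V₂/V₁)/ln(z₂/z₁) = ln(14.4/12.3)/ln(12.0/2.58) = 0.15763/1.53712 = 0.1025
Extrapolate from 12.0 m to 52.8 m: V₃ = 14.4 × (52.8/12.0)^0.1025 = 14.4 × 1.1641 = 16.7628 m/s

16.76 m/s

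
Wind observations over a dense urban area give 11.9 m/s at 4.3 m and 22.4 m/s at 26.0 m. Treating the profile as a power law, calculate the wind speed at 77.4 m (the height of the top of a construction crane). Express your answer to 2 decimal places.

First find α: α = ln(V₂/V₁)/ln(z₂/z₁) = ln(22.4/11.9)/ln(26.0/4.3) = 0.63252/1.79948 = 0.3515
Extrapolate from 26.0 m to 77.4 m: V₃ = 22.4 × (77.4/26.0)^0.3515 = 22.4 × 1.4673 = 32.8684 m/s

32.87 m/s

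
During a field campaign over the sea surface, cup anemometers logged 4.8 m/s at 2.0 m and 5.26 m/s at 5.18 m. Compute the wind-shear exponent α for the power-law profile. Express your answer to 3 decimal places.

Power law: V₂/V₁ = (z₂/z₁)^α ⇒ α = ln(V₂/V₁) / ln(z₂/z₁)
α = ln(5.26/4.8) / ln(5.18/2.0) = ln(1.0958) / ln(2.5900)
  = 0.09152 / 0.95166 = 0.09616

α ≈ 0.096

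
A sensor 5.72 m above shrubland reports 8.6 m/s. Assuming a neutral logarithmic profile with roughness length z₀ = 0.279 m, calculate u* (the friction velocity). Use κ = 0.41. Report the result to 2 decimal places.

Log law: V(z) = (u*/κ) · ln(z/z₀) ⇒ u* = κ · V / ln(z/z₀)
u* = 0.41 × 8.6 / ln(5.72/0.279) = 0.41 × 8.6 / 3.0205
   = 3.5260 / 3.0205 = 1.1674 m/s

u* ≈ 1.17 m/s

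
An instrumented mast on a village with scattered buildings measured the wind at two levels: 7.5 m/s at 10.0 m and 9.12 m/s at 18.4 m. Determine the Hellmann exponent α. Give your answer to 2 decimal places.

α ≈ 0.32

Power law: V₂/V₁ = (z₂/z₁)^α ⇒ α = ln(V₂/V₁) / ln(z₂/z₁)
α = ln(9.12/7.5) / ln(18.4/10.0) = ln(1.2160) / ln(1.8400)
  = 0.19557 / 0.60977 = 0.32072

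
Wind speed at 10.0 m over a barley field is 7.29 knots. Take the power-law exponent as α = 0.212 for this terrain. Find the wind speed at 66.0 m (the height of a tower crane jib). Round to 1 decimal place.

10.9 knots

Power-law profile: V₂ = V₁ · (z₂/z₁)^α
V₂ = 7.29 × (66.0/10.0)^0.212 = 7.29 × (6.6000)^0.212
    = 7.29 × 1.4919 = 10.8760 knots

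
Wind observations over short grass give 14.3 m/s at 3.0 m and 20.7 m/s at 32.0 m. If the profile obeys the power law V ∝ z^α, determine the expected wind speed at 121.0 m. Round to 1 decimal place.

First find α: α = ln(V₂/V₁)/ln(z₂/z₁) = ln(20.7/14.3)/ln(32.0/3.0) = 0.36987/2.36712 = 0.1563
Extrapolate from 32.0 m to 121.0 m: V₃ = 20.7 × (121.0/32.0)^0.1563 = 20.7 × 1.2310 = 25.4817 m/s

25.5 m/s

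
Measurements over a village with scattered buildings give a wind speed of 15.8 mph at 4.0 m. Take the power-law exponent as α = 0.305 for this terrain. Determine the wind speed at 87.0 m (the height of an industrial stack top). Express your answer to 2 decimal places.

Power-law profile: V₂ = V₁ · (z₂/z₁)^α
V₂ = 15.8 × (87.0/4.0)^0.305 = 15.8 × (21.7500)^0.305
    = 15.8 × 2.5581 = 40.4187 mph

40.42 mph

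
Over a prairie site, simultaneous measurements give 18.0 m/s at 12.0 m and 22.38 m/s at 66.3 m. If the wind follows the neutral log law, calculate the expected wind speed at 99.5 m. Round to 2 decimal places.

Log law: V ∝ ln(z/z₀). From the pair, with r = V₁/V₂ = 0.80429,
ln z₀ = (ln z₁ − r·ln z₂)/(1 − r) = (2.4849 − 0.80429×4.1942)/0.19571 = -4.5395 → z₀ = 0.01068 m
V₃ = V₁ · ln(z₃/z₀)/ln(z₁/z₀) = 18.0 × 9.1397/7.0245 = 23.4203 m/s

23.42 m/s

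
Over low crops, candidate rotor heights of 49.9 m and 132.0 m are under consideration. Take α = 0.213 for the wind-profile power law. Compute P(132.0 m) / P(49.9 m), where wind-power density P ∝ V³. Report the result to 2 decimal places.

Speed ratio: V_B/V_A = (z_B/z_A)^α = (132.0/49.9)^0.213 = (2.6453)^0.213 = 1.23023
Power-density ratio: P_B/P_A = (V_B/V_A)³ = (1.23023)³ = 1.86192

1.86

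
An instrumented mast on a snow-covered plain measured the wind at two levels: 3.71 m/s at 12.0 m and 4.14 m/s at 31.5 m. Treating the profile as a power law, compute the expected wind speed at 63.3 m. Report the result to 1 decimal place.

First find α: α = ln(V₂/V₁)/ln(z₂/z₁) = ln(4.14/3.71)/ln(31.5/12.0) = 0.10966/0.96508 = 0.1136
Extrapolate from 31.5 m to 63.3 m: V₃ = 4.14 × (63.3/31.5)^0.1136 = 4.14 × 1.0825 = 4.4817 m/s

4.5 m/s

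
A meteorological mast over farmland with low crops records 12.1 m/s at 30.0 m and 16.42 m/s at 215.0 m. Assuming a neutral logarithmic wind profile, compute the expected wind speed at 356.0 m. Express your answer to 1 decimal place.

17.5 m/s

Log law: V ∝ ln(z/z₀). From the pair, with r = V₁/V₂ = 0.73691,
ln z₀ = (ln z₁ − r·ln z₂)/(1 − r) = (3.4012 − 0.73691×5.3706)/0.26309 = -2.1151 → z₀ = 0.1206 m
V₃ = V₁ · ln(z₃/z₀)/ln(z₁/z₀) = 12.1 × 7.9900/5.5163 = 17.5262 m/s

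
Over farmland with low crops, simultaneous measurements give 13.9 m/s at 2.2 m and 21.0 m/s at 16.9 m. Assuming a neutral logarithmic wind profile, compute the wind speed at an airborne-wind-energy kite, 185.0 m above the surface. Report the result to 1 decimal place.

29.3 m/s

Log law: V ∝ ln(z/z₀). From the pair, with r = V₁/V₂ = 0.66190,
ln z₀ = (ln z₁ − r·ln z₂)/(1 − r) = (0.7885 − 0.66190×2.8273)/0.33810 = -3.2031 → z₀ = 0.04064 m
V₃ = V₁ · ln(z₃/z₀)/ln(z₁/z₀) = 13.9 × 8.4235/3.9916 = 29.3334 m/s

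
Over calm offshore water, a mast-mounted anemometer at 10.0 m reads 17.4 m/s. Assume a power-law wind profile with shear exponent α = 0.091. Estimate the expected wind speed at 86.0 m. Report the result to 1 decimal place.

Power-law profile: V₂ = V₁ · (z₂/z₁)^α
V₂ = 17.4 × (86.0/10.0)^0.091 = 17.4 × (8.6000)^0.091
    = 17.4 × 1.2163 = 21.1636 m/s

21.2 m/s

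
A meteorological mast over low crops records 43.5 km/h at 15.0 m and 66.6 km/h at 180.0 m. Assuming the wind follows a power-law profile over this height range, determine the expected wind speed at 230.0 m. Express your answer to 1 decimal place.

69.5 km/h

First find α: α = ln(V₂/V₁)/ln(z₂/z₁) = ln(66.6/43.5)/ln(180.0/15.0) = 0.42594/2.48491 = 0.1714
Extrapolate from 180.0 m to 230.0 m: V₃ = 66.6 × (230.0/180.0)^0.1714 = 66.6 × 1.0429 = 69.4580 km/h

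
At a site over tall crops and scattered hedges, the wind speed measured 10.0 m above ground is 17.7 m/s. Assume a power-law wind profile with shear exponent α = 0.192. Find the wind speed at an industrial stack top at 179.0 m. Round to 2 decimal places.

Power-law profile: V₂ = V₁ · (z₂/z₁)^α
V₂ = 17.7 × (179.0/10.0)^0.192 = 17.7 × (17.9000)^0.192
    = 17.7 × 1.7400 = 30.7979 m/s

30.80 m/s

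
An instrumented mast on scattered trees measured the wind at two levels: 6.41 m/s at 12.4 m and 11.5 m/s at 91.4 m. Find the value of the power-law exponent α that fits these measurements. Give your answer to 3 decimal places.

α ≈ 0.293

Power law: V₂/V₁ = (z₂/z₁)^α ⇒ α = ln(V₂/V₁) / ln(z₂/z₁)
α = ln(11.5/6.41) / ln(91.4/12.4) = ln(1.7941) / ln(7.3710)
  = 0.58449 / 1.99755 = 0.29260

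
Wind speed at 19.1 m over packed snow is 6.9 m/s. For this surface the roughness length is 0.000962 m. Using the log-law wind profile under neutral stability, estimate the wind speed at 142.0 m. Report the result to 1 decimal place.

Log law: V(z) ∝ ln(z/z₀), so V₂/V₁ = ln(z₂/z₀) / ln(z₁/z₀).
ln(142.0/0.000962) = 11.9023, ln(19.1/0.000962) = 9.8962
V₂ = 6.9 × 11.9023/9.8962 = 6.9 × 1.2027 = 8.2988 m/s

8.3 m/s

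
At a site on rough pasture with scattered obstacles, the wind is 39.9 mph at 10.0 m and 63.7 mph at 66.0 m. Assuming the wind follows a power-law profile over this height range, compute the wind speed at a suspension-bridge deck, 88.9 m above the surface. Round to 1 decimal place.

First find α: α = ln(V₂/V₁)/ln(z₂/z₁) = ln(63.7/39.9)/ln(66.0/10.0) = 0.46781/1.88707 = 0.2479
Extrapolate from 66.0 m to 88.9 m: V₃ = 63.7 × (88.9/66.0)^0.2479 = 63.7 × 1.0766 = 68.5816 mph

68.6 mph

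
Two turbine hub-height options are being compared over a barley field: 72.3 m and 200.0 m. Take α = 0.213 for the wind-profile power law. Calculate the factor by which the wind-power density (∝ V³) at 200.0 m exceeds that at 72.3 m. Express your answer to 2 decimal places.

Speed ratio: V_B/V_A = (z_B/z_A)^α = (200.0/72.3)^0.213 = (2.7663)^0.213 = 1.24200
Power-density ratio: P_B/P_A = (V_B/V_A)³ = (1.24200)³ = 1.91588

1.92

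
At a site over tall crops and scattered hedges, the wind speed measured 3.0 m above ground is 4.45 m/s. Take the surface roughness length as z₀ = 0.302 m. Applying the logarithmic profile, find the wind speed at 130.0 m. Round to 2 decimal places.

Log law: V(z) ∝ ln(z/z₀), so V₂/V₁ = ln(z₂/z₀) / ln(z₁/z₀).
ln(130.0/0.302) = 6.0649, ln(3.0/0.302) = 2.2959
V₂ = 4.45 × 6.0649/2.2959 = 4.45 × 2.6416 = 11.7549 m/s

11.75 m/s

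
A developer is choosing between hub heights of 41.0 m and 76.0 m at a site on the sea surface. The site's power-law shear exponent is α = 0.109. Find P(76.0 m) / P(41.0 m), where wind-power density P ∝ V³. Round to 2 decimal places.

1.22

Speed ratio: V_B/V_A = (z_B/z_A)^α = (76.0/41.0)^0.109 = (1.8537)^0.109 = 1.06958
Power-density ratio: P_B/P_A = (V_B/V_A)³ = (1.06958)³ = 1.22362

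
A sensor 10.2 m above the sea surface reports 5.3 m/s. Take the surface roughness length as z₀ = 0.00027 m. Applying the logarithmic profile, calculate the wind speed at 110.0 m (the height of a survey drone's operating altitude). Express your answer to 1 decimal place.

6.5 m/s

Log law: V(z) ∝ ln(z/z₀), so V₂/V₁ = ln(z₂/z₀) / ln(z₁/z₀).
ln(110.0/0.00027) = 12.9176, ln(10.2/0.00027) = 10.5395
V₂ = 5.3 × 12.9176/10.5395 = 5.3 × 1.2256 = 6.4959 m/s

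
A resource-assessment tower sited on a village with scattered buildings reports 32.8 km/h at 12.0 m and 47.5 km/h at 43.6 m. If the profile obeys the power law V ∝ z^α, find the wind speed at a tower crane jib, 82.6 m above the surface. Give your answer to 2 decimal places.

First find α: α = ln(V₂/V₁)/ln(z₂/z₁) = ln(47.5/32.8)/ln(43.6/12.0) = 0.37030/1.29015 = 0.2870
Extrapolate from 43.6 m to 82.6 m: V₃ = 47.5 × (82.6/43.6)^0.2870 = 47.5 × 1.2013 = 57.0611 km/h

57.06 km/h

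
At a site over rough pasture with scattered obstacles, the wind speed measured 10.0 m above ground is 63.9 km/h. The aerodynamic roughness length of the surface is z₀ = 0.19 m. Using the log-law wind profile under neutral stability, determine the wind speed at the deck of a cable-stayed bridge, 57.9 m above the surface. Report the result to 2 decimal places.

Log law: V(z) ∝ ln(z/z₀), so V₂/V₁ = ln(z₂/z₀) / ln(z₁/z₀).
ln(57.9/0.19) = 5.7194, ln(10.0/0.19) = 3.9633
V₂ = 63.9 × 5.7194/3.9633 = 63.9 × 1.4431 = 92.2139 km/h

92.21 km/h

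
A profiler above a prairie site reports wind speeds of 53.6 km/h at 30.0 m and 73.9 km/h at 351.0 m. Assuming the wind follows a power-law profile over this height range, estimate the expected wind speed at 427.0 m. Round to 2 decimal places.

First find α: α = ln(V₂/V₁)/ln(z₂/z₁) = ln(73.9/53.6)/ln(351.0/30.0) = 0.32116/2.45959 = 0.1306
Extrapolate from 351.0 m to 427.0 m: V₃ = 73.9 × (427.0/351.0)^0.1306 = 73.9 × 1.0259 = 75.8157 km/h

75.82 km/h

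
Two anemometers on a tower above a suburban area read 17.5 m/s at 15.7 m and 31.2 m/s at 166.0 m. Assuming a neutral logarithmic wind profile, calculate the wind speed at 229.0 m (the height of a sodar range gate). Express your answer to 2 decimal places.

Log law: V ∝ ln(z/z₀). From the pair, with r = V₁/V₂ = 0.56090,
ln z₀ = (ln z₁ − r·ln z₂)/(1 − r) = (2.7537 − 0.56090×5.1120)/0.43910 = -0.2588 → z₀ = 0.7720 m
V₃ = V₁ · ln(z₃/z₀)/ln(z₁/z₀) = 17.5 × 5.6925/3.0125 = 33.0690 m/s

33.07 m/s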